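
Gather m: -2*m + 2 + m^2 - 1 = m^2 - 2*m + 1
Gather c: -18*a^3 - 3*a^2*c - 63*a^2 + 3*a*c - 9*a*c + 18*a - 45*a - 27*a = -18*a^3 - 63*a^2 - 54*a + c*(-3*a^2 - 6*a)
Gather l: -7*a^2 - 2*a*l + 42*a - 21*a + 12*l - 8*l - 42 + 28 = -7*a^2 + 21*a + l*(4 - 2*a) - 14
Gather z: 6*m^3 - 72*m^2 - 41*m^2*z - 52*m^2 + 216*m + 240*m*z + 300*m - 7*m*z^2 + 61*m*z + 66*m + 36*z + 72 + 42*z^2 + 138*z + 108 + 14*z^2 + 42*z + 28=6*m^3 - 124*m^2 + 582*m + z^2*(56 - 7*m) + z*(-41*m^2 + 301*m + 216) + 208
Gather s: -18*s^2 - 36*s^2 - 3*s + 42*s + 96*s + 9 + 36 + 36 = -54*s^2 + 135*s + 81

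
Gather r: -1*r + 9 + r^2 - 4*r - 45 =r^2 - 5*r - 36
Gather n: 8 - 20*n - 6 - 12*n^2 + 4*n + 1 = -12*n^2 - 16*n + 3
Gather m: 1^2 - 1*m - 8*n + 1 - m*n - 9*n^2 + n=m*(-n - 1) - 9*n^2 - 7*n + 2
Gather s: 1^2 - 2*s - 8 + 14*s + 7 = 12*s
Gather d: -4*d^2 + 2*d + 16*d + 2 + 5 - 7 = -4*d^2 + 18*d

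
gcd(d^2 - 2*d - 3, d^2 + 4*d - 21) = d - 3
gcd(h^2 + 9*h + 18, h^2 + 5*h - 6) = h + 6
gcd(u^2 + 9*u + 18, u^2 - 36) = u + 6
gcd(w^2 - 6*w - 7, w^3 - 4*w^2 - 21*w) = w - 7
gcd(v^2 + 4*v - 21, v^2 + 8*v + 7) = v + 7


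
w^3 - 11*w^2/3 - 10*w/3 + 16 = (w - 3)*(w - 8/3)*(w + 2)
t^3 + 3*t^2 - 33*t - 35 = (t - 5)*(t + 1)*(t + 7)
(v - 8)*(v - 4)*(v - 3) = v^3 - 15*v^2 + 68*v - 96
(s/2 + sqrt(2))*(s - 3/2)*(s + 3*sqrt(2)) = s^3/2 - 3*s^2/4 + 5*sqrt(2)*s^2/2 - 15*sqrt(2)*s/4 + 6*s - 9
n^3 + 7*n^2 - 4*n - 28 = (n - 2)*(n + 2)*(n + 7)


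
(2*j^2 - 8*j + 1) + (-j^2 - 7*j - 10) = j^2 - 15*j - 9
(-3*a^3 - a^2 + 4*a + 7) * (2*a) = -6*a^4 - 2*a^3 + 8*a^2 + 14*a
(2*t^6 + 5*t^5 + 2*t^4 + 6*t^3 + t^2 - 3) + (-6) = 2*t^6 + 5*t^5 + 2*t^4 + 6*t^3 + t^2 - 9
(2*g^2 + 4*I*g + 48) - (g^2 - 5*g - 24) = g^2 + 5*g + 4*I*g + 72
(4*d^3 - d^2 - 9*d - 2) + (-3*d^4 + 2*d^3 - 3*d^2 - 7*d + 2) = -3*d^4 + 6*d^3 - 4*d^2 - 16*d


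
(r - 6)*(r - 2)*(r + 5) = r^3 - 3*r^2 - 28*r + 60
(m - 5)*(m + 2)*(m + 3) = m^3 - 19*m - 30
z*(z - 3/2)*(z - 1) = z^3 - 5*z^2/2 + 3*z/2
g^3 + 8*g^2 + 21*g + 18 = (g + 2)*(g + 3)^2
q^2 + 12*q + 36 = (q + 6)^2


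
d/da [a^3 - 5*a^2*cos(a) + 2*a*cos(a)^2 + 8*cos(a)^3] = 5*a^2*sin(a) + 3*a^2 - 2*a*sin(2*a) - 10*a*cos(a) - 24*sin(a)*cos(a)^2 + 2*cos(a)^2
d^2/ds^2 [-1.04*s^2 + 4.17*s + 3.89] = -2.08000000000000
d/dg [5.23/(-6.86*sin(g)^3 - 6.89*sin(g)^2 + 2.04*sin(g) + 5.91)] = (107.6334*sin(g)^2 + 72.0694*sin(g) - 10.6692)*cos(g)/(6.86*sin(g)^3 + 6.89*sin(g)^2 - 2.04*sin(g) - 5.91)^2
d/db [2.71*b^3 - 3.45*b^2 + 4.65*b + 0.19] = 8.13*b^2 - 6.9*b + 4.65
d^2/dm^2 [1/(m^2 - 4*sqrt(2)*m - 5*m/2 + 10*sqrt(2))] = 4*(-4*m^2 + 10*m + 16*sqrt(2)*m + (-4*m + 5 + 8*sqrt(2))^2 - 40*sqrt(2))/(2*m^2 - 8*sqrt(2)*m - 5*m + 20*sqrt(2))^3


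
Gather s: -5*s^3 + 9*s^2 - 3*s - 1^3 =-5*s^3 + 9*s^2 - 3*s - 1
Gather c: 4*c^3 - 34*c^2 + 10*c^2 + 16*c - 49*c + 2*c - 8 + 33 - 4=4*c^3 - 24*c^2 - 31*c + 21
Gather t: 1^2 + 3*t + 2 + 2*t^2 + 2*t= 2*t^2 + 5*t + 3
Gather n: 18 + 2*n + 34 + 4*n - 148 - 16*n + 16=-10*n - 80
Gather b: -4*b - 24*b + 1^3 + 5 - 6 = -28*b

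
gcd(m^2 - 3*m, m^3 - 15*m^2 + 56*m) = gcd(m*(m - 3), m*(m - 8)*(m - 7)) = m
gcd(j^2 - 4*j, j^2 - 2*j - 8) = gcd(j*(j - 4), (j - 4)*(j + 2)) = j - 4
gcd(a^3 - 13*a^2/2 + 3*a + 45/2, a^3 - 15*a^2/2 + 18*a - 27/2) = a - 3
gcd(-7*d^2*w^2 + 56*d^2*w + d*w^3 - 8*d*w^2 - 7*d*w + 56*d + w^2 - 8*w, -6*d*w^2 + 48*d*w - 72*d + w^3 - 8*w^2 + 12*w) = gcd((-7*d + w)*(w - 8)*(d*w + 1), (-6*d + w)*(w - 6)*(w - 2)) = 1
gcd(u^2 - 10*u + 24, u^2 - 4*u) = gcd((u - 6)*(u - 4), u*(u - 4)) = u - 4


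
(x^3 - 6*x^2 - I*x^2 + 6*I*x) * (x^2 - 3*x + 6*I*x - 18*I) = x^5 - 9*x^4 + 5*I*x^4 + 24*x^3 - 45*I*x^3 - 54*x^2 + 90*I*x^2 + 108*x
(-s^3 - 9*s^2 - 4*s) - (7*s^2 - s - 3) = -s^3 - 16*s^2 - 3*s + 3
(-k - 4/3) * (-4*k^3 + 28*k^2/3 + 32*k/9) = 4*k^4 - 4*k^3 - 16*k^2 - 128*k/27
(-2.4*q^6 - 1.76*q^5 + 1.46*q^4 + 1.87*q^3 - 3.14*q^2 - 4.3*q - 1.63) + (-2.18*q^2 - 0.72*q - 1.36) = -2.4*q^6 - 1.76*q^5 + 1.46*q^4 + 1.87*q^3 - 5.32*q^2 - 5.02*q - 2.99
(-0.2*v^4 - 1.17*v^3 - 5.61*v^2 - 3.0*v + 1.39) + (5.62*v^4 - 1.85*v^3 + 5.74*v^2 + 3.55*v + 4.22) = 5.42*v^4 - 3.02*v^3 + 0.13*v^2 + 0.55*v + 5.61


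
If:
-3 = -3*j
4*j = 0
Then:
No Solution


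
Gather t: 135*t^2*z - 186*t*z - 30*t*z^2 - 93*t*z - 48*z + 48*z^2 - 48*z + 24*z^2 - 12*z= 135*t^2*z + t*(-30*z^2 - 279*z) + 72*z^2 - 108*z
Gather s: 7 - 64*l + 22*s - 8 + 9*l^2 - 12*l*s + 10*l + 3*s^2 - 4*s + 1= 9*l^2 - 54*l + 3*s^2 + s*(18 - 12*l)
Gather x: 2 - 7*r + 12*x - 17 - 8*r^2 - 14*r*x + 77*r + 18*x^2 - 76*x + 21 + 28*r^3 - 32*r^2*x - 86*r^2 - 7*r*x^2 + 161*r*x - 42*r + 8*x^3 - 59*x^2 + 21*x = 28*r^3 - 94*r^2 + 28*r + 8*x^3 + x^2*(-7*r - 41) + x*(-32*r^2 + 147*r - 43) + 6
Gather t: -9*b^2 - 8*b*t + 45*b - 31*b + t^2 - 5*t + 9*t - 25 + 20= -9*b^2 + 14*b + t^2 + t*(4 - 8*b) - 5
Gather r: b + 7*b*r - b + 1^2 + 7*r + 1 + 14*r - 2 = r*(7*b + 21)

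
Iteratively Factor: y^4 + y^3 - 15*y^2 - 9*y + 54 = (y + 3)*(y^3 - 2*y^2 - 9*y + 18) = (y + 3)^2*(y^2 - 5*y + 6) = (y - 3)*(y + 3)^2*(y - 2)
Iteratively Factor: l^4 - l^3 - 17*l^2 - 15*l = (l + 1)*(l^3 - 2*l^2 - 15*l) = l*(l + 1)*(l^2 - 2*l - 15) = l*(l + 1)*(l + 3)*(l - 5)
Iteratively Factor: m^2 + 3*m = (m)*(m + 3)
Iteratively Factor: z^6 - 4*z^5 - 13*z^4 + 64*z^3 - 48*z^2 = (z - 3)*(z^5 - z^4 - 16*z^3 + 16*z^2) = (z - 3)*(z - 1)*(z^4 - 16*z^2) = (z - 4)*(z - 3)*(z - 1)*(z^3 + 4*z^2) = z*(z - 4)*(z - 3)*(z - 1)*(z^2 + 4*z) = z*(z - 4)*(z - 3)*(z - 1)*(z + 4)*(z)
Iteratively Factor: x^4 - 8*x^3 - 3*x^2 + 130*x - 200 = (x - 5)*(x^3 - 3*x^2 - 18*x + 40) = (x - 5)*(x + 4)*(x^2 - 7*x + 10) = (x - 5)*(x - 2)*(x + 4)*(x - 5)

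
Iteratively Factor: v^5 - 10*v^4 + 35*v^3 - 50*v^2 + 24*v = (v - 1)*(v^4 - 9*v^3 + 26*v^2 - 24*v) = v*(v - 1)*(v^3 - 9*v^2 + 26*v - 24) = v*(v - 3)*(v - 1)*(v^2 - 6*v + 8) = v*(v - 3)*(v - 2)*(v - 1)*(v - 4)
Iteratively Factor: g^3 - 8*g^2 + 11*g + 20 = (g + 1)*(g^2 - 9*g + 20) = (g - 4)*(g + 1)*(g - 5)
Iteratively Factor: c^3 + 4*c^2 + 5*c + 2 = (c + 2)*(c^2 + 2*c + 1) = (c + 1)*(c + 2)*(c + 1)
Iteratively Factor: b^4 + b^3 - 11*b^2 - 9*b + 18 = (b - 1)*(b^3 + 2*b^2 - 9*b - 18) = (b - 3)*(b - 1)*(b^2 + 5*b + 6) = (b - 3)*(b - 1)*(b + 3)*(b + 2)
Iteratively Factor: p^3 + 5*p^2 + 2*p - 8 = (p + 2)*(p^2 + 3*p - 4) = (p - 1)*(p + 2)*(p + 4)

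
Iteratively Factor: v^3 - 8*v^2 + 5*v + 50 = (v + 2)*(v^2 - 10*v + 25) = (v - 5)*(v + 2)*(v - 5)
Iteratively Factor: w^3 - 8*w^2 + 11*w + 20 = (w - 4)*(w^2 - 4*w - 5) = (w - 5)*(w - 4)*(w + 1)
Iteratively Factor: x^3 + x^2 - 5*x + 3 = (x - 1)*(x^2 + 2*x - 3) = (x - 1)*(x + 3)*(x - 1)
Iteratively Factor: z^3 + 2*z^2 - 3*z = (z)*(z^2 + 2*z - 3) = z*(z - 1)*(z + 3)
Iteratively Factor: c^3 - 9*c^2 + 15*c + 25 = (c - 5)*(c^2 - 4*c - 5) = (c - 5)*(c + 1)*(c - 5)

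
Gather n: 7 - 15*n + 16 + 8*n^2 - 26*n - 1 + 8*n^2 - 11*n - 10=16*n^2 - 52*n + 12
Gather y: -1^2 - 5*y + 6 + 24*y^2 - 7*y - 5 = 24*y^2 - 12*y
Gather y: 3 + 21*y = 21*y + 3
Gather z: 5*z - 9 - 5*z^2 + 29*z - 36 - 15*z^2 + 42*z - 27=-20*z^2 + 76*z - 72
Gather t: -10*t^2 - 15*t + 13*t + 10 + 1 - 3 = -10*t^2 - 2*t + 8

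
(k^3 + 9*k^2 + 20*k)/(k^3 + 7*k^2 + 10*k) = (k + 4)/(k + 2)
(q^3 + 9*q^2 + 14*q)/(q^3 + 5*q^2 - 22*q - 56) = q/(q - 4)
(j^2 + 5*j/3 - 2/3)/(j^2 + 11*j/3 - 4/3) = (j + 2)/(j + 4)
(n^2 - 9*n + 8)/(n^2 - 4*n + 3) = (n - 8)/(n - 3)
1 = 1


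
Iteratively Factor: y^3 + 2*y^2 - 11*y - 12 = (y + 4)*(y^2 - 2*y - 3) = (y + 1)*(y + 4)*(y - 3)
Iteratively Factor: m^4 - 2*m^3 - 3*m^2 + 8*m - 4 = (m - 2)*(m^3 - 3*m + 2) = (m - 2)*(m - 1)*(m^2 + m - 2) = (m - 2)*(m - 1)^2*(m + 2)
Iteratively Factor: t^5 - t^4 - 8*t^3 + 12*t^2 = (t)*(t^4 - t^3 - 8*t^2 + 12*t) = t*(t - 2)*(t^3 + t^2 - 6*t) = t*(t - 2)^2*(t^2 + 3*t) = t^2*(t - 2)^2*(t + 3)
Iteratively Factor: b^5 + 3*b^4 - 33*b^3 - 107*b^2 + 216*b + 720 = (b - 3)*(b^4 + 6*b^3 - 15*b^2 - 152*b - 240) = (b - 5)*(b - 3)*(b^3 + 11*b^2 + 40*b + 48) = (b - 5)*(b - 3)*(b + 3)*(b^2 + 8*b + 16) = (b - 5)*(b - 3)*(b + 3)*(b + 4)*(b + 4)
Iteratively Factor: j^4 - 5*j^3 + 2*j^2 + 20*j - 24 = (j - 2)*(j^3 - 3*j^2 - 4*j + 12) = (j - 3)*(j - 2)*(j^2 - 4) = (j - 3)*(j - 2)*(j + 2)*(j - 2)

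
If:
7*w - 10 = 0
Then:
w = 10/7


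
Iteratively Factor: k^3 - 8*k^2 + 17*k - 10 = (k - 5)*(k^2 - 3*k + 2) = (k - 5)*(k - 2)*(k - 1)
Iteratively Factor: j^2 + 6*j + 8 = (j + 2)*(j + 4)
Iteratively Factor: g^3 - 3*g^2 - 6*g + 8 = (g - 1)*(g^2 - 2*g - 8) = (g - 4)*(g - 1)*(g + 2)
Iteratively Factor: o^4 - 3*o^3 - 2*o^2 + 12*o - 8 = (o + 2)*(o^3 - 5*o^2 + 8*o - 4) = (o - 2)*(o + 2)*(o^2 - 3*o + 2) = (o - 2)*(o - 1)*(o + 2)*(o - 2)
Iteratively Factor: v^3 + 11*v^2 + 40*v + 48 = (v + 3)*(v^2 + 8*v + 16) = (v + 3)*(v + 4)*(v + 4)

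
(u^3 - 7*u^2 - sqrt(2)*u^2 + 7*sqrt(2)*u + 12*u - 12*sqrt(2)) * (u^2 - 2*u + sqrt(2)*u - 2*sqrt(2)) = u^5 - 9*u^4 + 24*u^3 - 6*u^2 - 52*u + 48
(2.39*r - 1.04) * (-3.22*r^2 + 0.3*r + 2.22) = -7.6958*r^3 + 4.0658*r^2 + 4.9938*r - 2.3088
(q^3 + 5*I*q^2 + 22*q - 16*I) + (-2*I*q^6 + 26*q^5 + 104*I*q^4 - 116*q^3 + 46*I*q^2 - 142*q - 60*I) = -2*I*q^6 + 26*q^5 + 104*I*q^4 - 115*q^3 + 51*I*q^2 - 120*q - 76*I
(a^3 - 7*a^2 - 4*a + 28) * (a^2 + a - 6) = a^5 - 6*a^4 - 17*a^3 + 66*a^2 + 52*a - 168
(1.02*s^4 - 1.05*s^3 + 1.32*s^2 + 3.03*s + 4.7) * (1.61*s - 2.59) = 1.6422*s^5 - 4.3323*s^4 + 4.8447*s^3 + 1.4595*s^2 - 0.280699999999998*s - 12.173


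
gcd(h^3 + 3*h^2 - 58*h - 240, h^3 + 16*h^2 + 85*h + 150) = h^2 + 11*h + 30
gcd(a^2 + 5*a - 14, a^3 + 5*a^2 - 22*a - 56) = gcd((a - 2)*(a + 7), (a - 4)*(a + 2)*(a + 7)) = a + 7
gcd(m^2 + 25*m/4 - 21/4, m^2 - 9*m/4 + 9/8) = m - 3/4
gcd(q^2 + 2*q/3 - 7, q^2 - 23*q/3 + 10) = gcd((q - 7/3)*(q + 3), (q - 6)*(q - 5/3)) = 1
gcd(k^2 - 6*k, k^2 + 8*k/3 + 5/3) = 1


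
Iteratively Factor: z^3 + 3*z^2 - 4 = (z + 2)*(z^2 + z - 2) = (z + 2)^2*(z - 1)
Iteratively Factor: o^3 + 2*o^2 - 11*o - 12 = (o - 3)*(o^2 + 5*o + 4) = (o - 3)*(o + 1)*(o + 4)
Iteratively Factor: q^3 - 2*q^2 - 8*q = (q + 2)*(q^2 - 4*q) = (q - 4)*(q + 2)*(q)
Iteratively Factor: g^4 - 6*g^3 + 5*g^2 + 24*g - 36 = (g - 2)*(g^3 - 4*g^2 - 3*g + 18) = (g - 3)*(g - 2)*(g^2 - g - 6) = (g - 3)*(g - 2)*(g + 2)*(g - 3)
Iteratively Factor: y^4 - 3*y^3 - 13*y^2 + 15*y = (y - 5)*(y^3 + 2*y^2 - 3*y) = (y - 5)*(y - 1)*(y^2 + 3*y) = (y - 5)*(y - 1)*(y + 3)*(y)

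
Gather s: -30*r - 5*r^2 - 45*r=-5*r^2 - 75*r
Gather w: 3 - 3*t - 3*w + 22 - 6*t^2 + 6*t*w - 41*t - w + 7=-6*t^2 - 44*t + w*(6*t - 4) + 32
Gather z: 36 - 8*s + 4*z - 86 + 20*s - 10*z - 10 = 12*s - 6*z - 60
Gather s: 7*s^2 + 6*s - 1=7*s^2 + 6*s - 1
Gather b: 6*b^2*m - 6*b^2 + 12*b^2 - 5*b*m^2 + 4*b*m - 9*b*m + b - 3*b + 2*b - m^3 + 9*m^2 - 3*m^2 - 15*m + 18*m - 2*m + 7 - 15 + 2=b^2*(6*m + 6) + b*(-5*m^2 - 5*m) - m^3 + 6*m^2 + m - 6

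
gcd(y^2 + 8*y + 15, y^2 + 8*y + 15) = y^2 + 8*y + 15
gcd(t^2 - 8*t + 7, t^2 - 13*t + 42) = t - 7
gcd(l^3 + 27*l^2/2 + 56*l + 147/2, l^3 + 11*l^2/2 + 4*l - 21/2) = l^2 + 13*l/2 + 21/2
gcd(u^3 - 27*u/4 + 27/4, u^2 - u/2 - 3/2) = u - 3/2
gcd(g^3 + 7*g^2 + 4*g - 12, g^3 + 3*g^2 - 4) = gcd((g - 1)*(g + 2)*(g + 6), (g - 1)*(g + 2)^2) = g^2 + g - 2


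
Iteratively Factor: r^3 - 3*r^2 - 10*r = (r)*(r^2 - 3*r - 10) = r*(r + 2)*(r - 5)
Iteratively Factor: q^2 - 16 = (q + 4)*(q - 4)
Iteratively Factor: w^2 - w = (w)*(w - 1)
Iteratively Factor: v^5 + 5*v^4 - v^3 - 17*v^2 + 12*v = (v + 3)*(v^4 + 2*v^3 - 7*v^2 + 4*v) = (v - 1)*(v + 3)*(v^3 + 3*v^2 - 4*v) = (v - 1)^2*(v + 3)*(v^2 + 4*v) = (v - 1)^2*(v + 3)*(v + 4)*(v)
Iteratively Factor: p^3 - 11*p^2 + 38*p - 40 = (p - 2)*(p^2 - 9*p + 20) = (p - 5)*(p - 2)*(p - 4)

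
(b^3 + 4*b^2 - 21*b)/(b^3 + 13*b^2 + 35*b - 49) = b*(b - 3)/(b^2 + 6*b - 7)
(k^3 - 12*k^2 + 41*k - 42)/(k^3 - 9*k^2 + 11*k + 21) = (k - 2)/(k + 1)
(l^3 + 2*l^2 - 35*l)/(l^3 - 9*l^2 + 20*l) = (l + 7)/(l - 4)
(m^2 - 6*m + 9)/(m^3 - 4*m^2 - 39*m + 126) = (m - 3)/(m^2 - m - 42)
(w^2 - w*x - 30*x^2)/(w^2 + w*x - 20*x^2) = (-w + 6*x)/(-w + 4*x)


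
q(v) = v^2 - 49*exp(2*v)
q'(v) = 2*v - 98*exp(2*v)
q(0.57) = -152.89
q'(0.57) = -305.28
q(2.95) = -17878.13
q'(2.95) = -35767.77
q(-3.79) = 14.34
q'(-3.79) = -7.63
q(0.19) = -71.62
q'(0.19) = -142.92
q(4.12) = -185670.50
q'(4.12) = -371366.71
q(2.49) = -7122.04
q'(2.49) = -14251.51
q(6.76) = -36463380.64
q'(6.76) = -72926839.16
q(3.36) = -40600.77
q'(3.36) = -81217.40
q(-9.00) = 81.00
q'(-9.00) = -18.00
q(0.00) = -49.00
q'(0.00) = -98.00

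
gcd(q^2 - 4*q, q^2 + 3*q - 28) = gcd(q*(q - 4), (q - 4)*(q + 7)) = q - 4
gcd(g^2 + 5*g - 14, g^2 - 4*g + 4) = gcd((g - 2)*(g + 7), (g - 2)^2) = g - 2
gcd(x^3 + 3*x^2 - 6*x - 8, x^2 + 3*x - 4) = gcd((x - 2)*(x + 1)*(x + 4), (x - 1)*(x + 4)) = x + 4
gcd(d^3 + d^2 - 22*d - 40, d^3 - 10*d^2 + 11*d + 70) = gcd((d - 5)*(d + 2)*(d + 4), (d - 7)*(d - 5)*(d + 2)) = d^2 - 3*d - 10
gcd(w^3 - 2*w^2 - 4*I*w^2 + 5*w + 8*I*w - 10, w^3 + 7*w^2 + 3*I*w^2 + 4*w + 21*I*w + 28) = 1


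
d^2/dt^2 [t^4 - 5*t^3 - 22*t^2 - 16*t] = 12*t^2 - 30*t - 44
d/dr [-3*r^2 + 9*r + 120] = 9 - 6*r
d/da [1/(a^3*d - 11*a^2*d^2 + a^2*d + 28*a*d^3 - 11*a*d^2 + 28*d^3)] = (-3*a^2 + 22*a*d - 2*a - 28*d^2 + 11*d)/(d*(a^3 - 11*a^2*d + a^2 + 28*a*d^2 - 11*a*d + 28*d^2)^2)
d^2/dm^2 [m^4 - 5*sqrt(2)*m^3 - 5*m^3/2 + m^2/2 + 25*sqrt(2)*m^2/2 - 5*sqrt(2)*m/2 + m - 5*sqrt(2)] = 12*m^2 - 30*sqrt(2)*m - 15*m + 1 + 25*sqrt(2)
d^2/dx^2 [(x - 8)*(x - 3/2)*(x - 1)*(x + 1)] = 12*x^2 - 57*x + 22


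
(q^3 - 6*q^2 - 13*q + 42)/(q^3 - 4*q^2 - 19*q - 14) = (q^2 + q - 6)/(q^2 + 3*q + 2)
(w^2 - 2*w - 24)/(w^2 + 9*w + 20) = (w - 6)/(w + 5)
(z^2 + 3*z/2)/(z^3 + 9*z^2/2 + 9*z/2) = 1/(z + 3)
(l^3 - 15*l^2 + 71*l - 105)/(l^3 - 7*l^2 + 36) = (l^2 - 12*l + 35)/(l^2 - 4*l - 12)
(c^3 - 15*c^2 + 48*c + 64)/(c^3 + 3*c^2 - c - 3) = (c^2 - 16*c + 64)/(c^2 + 2*c - 3)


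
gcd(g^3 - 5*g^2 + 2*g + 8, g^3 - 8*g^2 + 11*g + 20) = g^2 - 3*g - 4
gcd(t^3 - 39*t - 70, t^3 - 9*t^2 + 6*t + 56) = t^2 - 5*t - 14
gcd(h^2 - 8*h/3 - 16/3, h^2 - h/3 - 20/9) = h + 4/3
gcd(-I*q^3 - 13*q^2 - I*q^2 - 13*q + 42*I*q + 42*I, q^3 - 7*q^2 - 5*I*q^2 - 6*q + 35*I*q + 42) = 1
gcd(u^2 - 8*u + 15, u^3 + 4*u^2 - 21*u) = u - 3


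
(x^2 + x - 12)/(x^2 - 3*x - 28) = (x - 3)/(x - 7)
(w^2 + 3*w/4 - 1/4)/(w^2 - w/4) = (w + 1)/w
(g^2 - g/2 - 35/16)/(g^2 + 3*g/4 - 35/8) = (4*g + 5)/(2*(2*g + 5))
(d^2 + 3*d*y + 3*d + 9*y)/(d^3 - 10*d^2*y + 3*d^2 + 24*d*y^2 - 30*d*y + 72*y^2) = (d + 3*y)/(d^2 - 10*d*y + 24*y^2)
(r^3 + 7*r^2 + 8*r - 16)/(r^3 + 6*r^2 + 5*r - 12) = (r + 4)/(r + 3)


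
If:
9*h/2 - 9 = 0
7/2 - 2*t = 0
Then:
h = 2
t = 7/4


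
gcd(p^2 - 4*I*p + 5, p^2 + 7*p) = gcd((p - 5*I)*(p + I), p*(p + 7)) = 1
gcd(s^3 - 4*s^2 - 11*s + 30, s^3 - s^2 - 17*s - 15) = s^2 - 2*s - 15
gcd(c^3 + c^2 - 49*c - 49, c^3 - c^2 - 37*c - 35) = c^2 - 6*c - 7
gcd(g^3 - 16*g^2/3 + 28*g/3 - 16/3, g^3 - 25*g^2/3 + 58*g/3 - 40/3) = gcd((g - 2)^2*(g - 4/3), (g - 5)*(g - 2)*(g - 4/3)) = g^2 - 10*g/3 + 8/3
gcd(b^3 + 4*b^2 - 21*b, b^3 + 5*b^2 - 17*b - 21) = b^2 + 4*b - 21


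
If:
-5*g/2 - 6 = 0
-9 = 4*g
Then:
No Solution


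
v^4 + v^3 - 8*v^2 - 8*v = v*(v + 1)*(v - 2*sqrt(2))*(v + 2*sqrt(2))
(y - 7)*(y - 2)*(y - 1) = y^3 - 10*y^2 + 23*y - 14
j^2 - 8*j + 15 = (j - 5)*(j - 3)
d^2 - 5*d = d*(d - 5)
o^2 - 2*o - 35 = (o - 7)*(o + 5)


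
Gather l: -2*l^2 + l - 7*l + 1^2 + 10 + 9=-2*l^2 - 6*l + 20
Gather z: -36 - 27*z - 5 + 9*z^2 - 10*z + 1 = 9*z^2 - 37*z - 40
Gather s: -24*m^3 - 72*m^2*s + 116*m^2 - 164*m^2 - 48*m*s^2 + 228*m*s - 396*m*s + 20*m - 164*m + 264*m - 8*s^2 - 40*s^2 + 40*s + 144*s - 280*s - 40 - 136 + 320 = -24*m^3 - 48*m^2 + 120*m + s^2*(-48*m - 48) + s*(-72*m^2 - 168*m - 96) + 144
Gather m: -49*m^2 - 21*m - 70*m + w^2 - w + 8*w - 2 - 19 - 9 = -49*m^2 - 91*m + w^2 + 7*w - 30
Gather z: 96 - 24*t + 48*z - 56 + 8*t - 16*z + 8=-16*t + 32*z + 48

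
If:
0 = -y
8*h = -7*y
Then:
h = 0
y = 0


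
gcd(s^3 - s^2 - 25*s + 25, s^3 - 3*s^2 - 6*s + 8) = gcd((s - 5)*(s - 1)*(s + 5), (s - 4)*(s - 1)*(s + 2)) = s - 1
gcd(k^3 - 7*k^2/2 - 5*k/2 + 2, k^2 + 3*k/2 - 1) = k - 1/2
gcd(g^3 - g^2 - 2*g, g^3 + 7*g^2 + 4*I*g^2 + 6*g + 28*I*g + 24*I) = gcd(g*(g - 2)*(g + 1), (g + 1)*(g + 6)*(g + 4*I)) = g + 1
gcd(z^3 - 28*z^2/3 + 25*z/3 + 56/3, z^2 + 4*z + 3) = z + 1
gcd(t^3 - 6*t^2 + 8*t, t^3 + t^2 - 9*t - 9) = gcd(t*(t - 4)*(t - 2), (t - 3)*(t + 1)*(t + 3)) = 1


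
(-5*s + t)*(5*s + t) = -25*s^2 + t^2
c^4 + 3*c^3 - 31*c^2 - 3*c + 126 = (c - 3)^2*(c + 2)*(c + 7)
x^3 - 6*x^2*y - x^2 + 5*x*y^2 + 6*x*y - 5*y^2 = (x - 1)*(x - 5*y)*(x - y)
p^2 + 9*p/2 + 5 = (p + 2)*(p + 5/2)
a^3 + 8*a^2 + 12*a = a*(a + 2)*(a + 6)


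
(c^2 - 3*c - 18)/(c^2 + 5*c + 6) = (c - 6)/(c + 2)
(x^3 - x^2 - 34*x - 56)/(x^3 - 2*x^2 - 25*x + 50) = (x^3 - x^2 - 34*x - 56)/(x^3 - 2*x^2 - 25*x + 50)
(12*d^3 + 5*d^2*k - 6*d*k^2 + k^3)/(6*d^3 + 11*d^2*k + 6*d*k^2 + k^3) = (12*d^2 - 7*d*k + k^2)/(6*d^2 + 5*d*k + k^2)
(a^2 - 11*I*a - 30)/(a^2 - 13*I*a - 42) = (a - 5*I)/(a - 7*I)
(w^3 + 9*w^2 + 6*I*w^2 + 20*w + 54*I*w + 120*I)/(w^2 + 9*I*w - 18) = (w^2 + 9*w + 20)/(w + 3*I)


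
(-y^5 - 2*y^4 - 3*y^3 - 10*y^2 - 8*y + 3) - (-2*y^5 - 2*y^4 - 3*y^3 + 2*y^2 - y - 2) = y^5 - 12*y^2 - 7*y + 5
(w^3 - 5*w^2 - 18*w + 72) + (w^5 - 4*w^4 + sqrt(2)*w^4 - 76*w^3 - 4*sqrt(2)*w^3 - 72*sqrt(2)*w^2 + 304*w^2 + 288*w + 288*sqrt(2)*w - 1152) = w^5 - 4*w^4 + sqrt(2)*w^4 - 75*w^3 - 4*sqrt(2)*w^3 - 72*sqrt(2)*w^2 + 299*w^2 + 270*w + 288*sqrt(2)*w - 1080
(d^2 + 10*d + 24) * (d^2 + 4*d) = d^4 + 14*d^3 + 64*d^2 + 96*d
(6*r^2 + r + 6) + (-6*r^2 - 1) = r + 5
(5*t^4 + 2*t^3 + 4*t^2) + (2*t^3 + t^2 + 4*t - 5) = 5*t^4 + 4*t^3 + 5*t^2 + 4*t - 5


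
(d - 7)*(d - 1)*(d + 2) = d^3 - 6*d^2 - 9*d + 14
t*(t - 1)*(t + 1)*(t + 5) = t^4 + 5*t^3 - t^2 - 5*t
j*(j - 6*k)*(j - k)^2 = j^4 - 8*j^3*k + 13*j^2*k^2 - 6*j*k^3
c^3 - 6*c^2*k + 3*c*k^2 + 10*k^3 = (c - 5*k)*(c - 2*k)*(c + k)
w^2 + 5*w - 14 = (w - 2)*(w + 7)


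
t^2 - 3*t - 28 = (t - 7)*(t + 4)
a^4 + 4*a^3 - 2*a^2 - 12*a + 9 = (a - 1)^2*(a + 3)^2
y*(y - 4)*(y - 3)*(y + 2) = y^4 - 5*y^3 - 2*y^2 + 24*y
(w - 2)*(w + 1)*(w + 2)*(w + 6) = w^4 + 7*w^3 + 2*w^2 - 28*w - 24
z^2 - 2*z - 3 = (z - 3)*(z + 1)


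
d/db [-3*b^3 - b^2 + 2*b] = -9*b^2 - 2*b + 2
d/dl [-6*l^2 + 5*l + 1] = 5 - 12*l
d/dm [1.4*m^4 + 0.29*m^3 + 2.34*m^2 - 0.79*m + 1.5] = 5.6*m^3 + 0.87*m^2 + 4.68*m - 0.79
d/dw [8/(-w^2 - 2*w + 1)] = 16*(w + 1)/(w^2 + 2*w - 1)^2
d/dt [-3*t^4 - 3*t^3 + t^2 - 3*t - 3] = -12*t^3 - 9*t^2 + 2*t - 3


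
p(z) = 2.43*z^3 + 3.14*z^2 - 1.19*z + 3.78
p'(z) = 7.29*z^2 + 6.28*z - 1.19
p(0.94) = 7.45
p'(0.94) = 11.15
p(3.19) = 110.82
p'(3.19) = 93.03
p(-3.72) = -73.43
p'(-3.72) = 76.33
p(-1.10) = 5.65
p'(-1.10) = 0.72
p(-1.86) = 1.22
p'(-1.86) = 12.35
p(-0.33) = 4.43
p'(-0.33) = -2.47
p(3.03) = 96.60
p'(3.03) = 84.77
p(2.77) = 76.22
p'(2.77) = 72.14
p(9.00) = 2018.88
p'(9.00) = 645.82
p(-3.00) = -30.00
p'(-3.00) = 45.58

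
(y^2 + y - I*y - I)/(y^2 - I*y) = (y + 1)/y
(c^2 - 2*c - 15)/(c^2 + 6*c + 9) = (c - 5)/(c + 3)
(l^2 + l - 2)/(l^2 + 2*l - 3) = (l + 2)/(l + 3)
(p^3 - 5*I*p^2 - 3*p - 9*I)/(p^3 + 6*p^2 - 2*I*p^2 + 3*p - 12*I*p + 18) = (p - 3*I)/(p + 6)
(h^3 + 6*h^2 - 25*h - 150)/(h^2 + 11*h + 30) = h - 5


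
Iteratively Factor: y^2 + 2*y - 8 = (y + 4)*(y - 2)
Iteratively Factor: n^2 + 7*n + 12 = (n + 4)*(n + 3)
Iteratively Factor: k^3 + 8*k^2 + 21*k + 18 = (k + 3)*(k^2 + 5*k + 6) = (k + 3)^2*(k + 2)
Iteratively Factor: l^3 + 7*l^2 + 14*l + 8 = (l + 1)*(l^2 + 6*l + 8) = (l + 1)*(l + 2)*(l + 4)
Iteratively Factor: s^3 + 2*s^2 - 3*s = (s)*(s^2 + 2*s - 3) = s*(s - 1)*(s + 3)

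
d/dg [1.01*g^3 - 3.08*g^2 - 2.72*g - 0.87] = 3.03*g^2 - 6.16*g - 2.72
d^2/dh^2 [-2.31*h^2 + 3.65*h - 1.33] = -4.62000000000000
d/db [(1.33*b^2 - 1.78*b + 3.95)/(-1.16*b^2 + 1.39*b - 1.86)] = (-0.2161*b^2 + 4.2164*b - 2.1797)/(1.3456*b^4 - 3.2248*b^3 + 6.2473*b^2 - 5.1708*b + 3.4596)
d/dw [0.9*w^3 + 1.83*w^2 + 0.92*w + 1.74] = 2.7*w^2 + 3.66*w + 0.92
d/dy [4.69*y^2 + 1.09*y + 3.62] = 9.38*y + 1.09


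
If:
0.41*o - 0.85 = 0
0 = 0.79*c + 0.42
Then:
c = -0.53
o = 2.07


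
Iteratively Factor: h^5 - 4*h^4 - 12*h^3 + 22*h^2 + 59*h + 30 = (h + 2)*(h^4 - 6*h^3 + 22*h + 15) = (h - 3)*(h + 2)*(h^3 - 3*h^2 - 9*h - 5) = (h - 3)*(h + 1)*(h + 2)*(h^2 - 4*h - 5) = (h - 5)*(h - 3)*(h + 1)*(h + 2)*(h + 1)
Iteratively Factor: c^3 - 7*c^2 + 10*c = (c)*(c^2 - 7*c + 10) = c*(c - 5)*(c - 2)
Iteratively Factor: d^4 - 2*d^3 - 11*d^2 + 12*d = (d)*(d^3 - 2*d^2 - 11*d + 12) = d*(d - 4)*(d^2 + 2*d - 3) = d*(d - 4)*(d - 1)*(d + 3)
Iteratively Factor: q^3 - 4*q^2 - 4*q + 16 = (q - 4)*(q^2 - 4) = (q - 4)*(q + 2)*(q - 2)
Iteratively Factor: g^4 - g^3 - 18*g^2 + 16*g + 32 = (g + 1)*(g^3 - 2*g^2 - 16*g + 32) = (g + 1)*(g + 4)*(g^2 - 6*g + 8) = (g - 4)*(g + 1)*(g + 4)*(g - 2)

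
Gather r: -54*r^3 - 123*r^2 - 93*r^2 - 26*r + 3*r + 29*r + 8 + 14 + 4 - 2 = -54*r^3 - 216*r^2 + 6*r + 24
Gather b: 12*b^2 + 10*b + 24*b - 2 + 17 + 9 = 12*b^2 + 34*b + 24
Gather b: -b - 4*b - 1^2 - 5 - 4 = -5*b - 10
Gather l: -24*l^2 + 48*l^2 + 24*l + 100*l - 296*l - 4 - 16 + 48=24*l^2 - 172*l + 28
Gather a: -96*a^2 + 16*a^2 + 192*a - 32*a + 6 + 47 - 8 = -80*a^2 + 160*a + 45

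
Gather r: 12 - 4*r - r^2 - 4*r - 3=-r^2 - 8*r + 9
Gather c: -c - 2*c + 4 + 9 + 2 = 15 - 3*c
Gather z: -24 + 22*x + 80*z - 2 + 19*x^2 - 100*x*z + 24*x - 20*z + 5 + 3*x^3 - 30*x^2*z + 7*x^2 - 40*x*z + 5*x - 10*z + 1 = 3*x^3 + 26*x^2 + 51*x + z*(-30*x^2 - 140*x + 50) - 20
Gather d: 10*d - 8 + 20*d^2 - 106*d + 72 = 20*d^2 - 96*d + 64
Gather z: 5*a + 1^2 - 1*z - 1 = 5*a - z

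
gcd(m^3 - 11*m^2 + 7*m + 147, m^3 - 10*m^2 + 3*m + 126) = m^2 - 4*m - 21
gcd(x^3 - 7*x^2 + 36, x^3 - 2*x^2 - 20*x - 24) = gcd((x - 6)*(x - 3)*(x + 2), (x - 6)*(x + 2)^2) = x^2 - 4*x - 12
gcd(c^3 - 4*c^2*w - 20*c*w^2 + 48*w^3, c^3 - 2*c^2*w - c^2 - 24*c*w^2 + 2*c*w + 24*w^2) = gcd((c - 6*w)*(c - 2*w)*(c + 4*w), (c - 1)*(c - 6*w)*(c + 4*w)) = -c^2 + 2*c*w + 24*w^2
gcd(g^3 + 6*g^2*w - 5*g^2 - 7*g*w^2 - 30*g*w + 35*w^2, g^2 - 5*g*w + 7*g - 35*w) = 1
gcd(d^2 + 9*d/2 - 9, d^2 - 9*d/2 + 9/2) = d - 3/2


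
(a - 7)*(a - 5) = a^2 - 12*a + 35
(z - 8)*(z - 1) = z^2 - 9*z + 8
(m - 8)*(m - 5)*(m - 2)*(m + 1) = m^4 - 14*m^3 + 51*m^2 - 14*m - 80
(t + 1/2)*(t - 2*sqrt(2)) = t^2 - 2*sqrt(2)*t + t/2 - sqrt(2)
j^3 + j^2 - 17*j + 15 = (j - 3)*(j - 1)*(j + 5)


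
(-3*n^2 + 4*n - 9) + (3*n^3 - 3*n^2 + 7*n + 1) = 3*n^3 - 6*n^2 + 11*n - 8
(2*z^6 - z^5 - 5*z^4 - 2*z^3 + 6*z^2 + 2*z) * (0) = 0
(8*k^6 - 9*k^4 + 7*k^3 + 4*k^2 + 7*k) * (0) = 0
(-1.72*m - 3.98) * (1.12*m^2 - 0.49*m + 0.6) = -1.9264*m^3 - 3.6148*m^2 + 0.9182*m - 2.388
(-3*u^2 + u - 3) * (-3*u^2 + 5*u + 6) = 9*u^4 - 18*u^3 - 4*u^2 - 9*u - 18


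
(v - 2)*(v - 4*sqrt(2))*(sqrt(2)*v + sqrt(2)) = sqrt(2)*v^3 - 8*v^2 - sqrt(2)*v^2 - 2*sqrt(2)*v + 8*v + 16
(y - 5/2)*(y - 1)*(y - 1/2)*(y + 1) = y^4 - 3*y^3 + y^2/4 + 3*y - 5/4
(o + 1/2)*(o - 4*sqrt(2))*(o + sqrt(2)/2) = o^3 - 7*sqrt(2)*o^2/2 + o^2/2 - 4*o - 7*sqrt(2)*o/4 - 2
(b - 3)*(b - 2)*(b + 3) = b^3 - 2*b^2 - 9*b + 18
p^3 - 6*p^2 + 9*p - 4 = (p - 4)*(p - 1)^2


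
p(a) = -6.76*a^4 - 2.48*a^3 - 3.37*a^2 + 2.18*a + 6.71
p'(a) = -27.04*a^3 - 7.44*a^2 - 6.74*a + 2.18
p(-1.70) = -51.01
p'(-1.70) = 124.98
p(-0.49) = 4.73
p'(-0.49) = 6.88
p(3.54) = -1199.42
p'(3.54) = -1314.46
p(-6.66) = -12724.43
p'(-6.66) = 7704.90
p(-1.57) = -36.49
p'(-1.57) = 99.06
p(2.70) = -420.04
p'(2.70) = -602.48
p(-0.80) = 1.31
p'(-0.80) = 16.65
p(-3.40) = -845.55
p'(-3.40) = 1001.87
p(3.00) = -631.60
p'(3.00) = -815.08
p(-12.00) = -136394.65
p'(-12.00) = 45736.82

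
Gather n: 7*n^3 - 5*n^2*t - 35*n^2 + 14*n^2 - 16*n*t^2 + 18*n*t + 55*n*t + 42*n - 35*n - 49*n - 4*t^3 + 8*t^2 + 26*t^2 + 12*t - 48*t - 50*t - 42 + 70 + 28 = 7*n^3 + n^2*(-5*t - 21) + n*(-16*t^2 + 73*t - 42) - 4*t^3 + 34*t^2 - 86*t + 56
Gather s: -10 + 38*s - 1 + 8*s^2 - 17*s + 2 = 8*s^2 + 21*s - 9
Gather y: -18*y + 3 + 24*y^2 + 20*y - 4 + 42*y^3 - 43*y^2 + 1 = 42*y^3 - 19*y^2 + 2*y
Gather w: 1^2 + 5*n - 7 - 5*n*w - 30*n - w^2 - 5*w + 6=-25*n - w^2 + w*(-5*n - 5)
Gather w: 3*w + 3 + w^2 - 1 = w^2 + 3*w + 2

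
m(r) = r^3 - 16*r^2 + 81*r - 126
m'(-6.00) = 381.00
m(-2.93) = -525.84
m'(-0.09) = 83.90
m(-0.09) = -133.42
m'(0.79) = 57.59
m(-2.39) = -424.64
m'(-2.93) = 200.51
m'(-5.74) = 363.52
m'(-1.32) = 128.47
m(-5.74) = -1307.22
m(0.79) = -71.50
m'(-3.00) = 204.00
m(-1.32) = -263.10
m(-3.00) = -540.00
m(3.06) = 0.70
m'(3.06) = 11.17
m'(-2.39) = 174.62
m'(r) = 3*r^2 - 32*r + 81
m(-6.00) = -1404.00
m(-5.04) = -1068.69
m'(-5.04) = 318.48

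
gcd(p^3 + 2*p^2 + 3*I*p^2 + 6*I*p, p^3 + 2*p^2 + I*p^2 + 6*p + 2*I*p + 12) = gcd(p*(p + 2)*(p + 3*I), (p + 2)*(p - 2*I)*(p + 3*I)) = p^2 + p*(2 + 3*I) + 6*I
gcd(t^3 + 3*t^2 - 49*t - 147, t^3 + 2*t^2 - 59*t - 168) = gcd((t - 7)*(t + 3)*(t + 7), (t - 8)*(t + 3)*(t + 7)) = t^2 + 10*t + 21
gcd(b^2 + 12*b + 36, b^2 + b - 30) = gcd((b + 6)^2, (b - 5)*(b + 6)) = b + 6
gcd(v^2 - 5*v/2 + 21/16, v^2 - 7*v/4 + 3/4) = v - 3/4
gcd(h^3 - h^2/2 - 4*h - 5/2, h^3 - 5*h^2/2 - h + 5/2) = h^2 - 3*h/2 - 5/2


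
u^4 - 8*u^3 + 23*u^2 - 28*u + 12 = (u - 3)*(u - 2)^2*(u - 1)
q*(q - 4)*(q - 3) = q^3 - 7*q^2 + 12*q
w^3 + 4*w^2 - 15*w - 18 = (w - 3)*(w + 1)*(w + 6)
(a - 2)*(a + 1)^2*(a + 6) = a^4 + 6*a^3 - 3*a^2 - 20*a - 12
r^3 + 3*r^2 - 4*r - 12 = (r - 2)*(r + 2)*(r + 3)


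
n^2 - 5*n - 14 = (n - 7)*(n + 2)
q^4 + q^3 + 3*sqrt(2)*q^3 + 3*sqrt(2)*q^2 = q^2*(q + 1)*(q + 3*sqrt(2))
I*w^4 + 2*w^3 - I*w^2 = w^2*(w - I)*(I*w + 1)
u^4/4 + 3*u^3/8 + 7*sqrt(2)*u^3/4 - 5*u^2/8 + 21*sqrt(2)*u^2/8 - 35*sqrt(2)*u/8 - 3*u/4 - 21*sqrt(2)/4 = (u/2 + 1/2)*(u/2 + 1)*(u - 3/2)*(u + 7*sqrt(2))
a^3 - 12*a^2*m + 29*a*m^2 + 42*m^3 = (a - 7*m)*(a - 6*m)*(a + m)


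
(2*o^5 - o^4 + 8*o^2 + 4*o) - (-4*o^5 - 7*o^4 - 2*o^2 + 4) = 6*o^5 + 6*o^4 + 10*o^2 + 4*o - 4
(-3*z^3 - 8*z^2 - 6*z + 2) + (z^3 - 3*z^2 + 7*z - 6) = -2*z^3 - 11*z^2 + z - 4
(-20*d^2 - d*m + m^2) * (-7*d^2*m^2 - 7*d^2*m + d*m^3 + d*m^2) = 140*d^4*m^2 + 140*d^4*m - 13*d^3*m^3 - 13*d^3*m^2 - 8*d^2*m^4 - 8*d^2*m^3 + d*m^5 + d*m^4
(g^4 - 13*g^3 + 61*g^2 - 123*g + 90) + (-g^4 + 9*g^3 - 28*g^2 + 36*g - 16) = -4*g^3 + 33*g^2 - 87*g + 74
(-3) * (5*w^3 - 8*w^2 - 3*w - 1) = -15*w^3 + 24*w^2 + 9*w + 3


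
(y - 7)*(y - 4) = y^2 - 11*y + 28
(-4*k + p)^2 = 16*k^2 - 8*k*p + p^2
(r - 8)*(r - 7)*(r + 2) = r^3 - 13*r^2 + 26*r + 112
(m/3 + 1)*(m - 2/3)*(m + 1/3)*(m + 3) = m^4/3 + 17*m^3/9 + 61*m^2/27 - 13*m/9 - 2/3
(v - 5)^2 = v^2 - 10*v + 25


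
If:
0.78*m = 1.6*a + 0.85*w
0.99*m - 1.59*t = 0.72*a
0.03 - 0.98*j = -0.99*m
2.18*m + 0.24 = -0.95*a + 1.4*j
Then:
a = -0.331032478384073*w - 0.0782096926542178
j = 0.414893451386222*w - 0.131454936112351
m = 0.410702608442927*w - 0.160430138777883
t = 0.405621991694988*w - 0.0644747538862057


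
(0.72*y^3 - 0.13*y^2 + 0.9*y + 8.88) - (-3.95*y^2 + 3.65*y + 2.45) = 0.72*y^3 + 3.82*y^2 - 2.75*y + 6.43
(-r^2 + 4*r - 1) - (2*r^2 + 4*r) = -3*r^2 - 1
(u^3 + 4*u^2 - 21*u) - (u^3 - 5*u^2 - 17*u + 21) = 9*u^2 - 4*u - 21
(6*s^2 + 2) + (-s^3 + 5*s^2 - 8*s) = -s^3 + 11*s^2 - 8*s + 2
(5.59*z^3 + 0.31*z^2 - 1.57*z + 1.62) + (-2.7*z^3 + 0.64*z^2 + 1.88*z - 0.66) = 2.89*z^3 + 0.95*z^2 + 0.31*z + 0.96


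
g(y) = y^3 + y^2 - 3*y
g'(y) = 3*y^2 + 2*y - 3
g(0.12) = -0.34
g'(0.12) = -2.72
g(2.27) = 10.04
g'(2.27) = 17.00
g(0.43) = -1.03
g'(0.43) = -1.59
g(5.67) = 197.42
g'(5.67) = 104.79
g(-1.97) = 2.15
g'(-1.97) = 4.70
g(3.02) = 27.60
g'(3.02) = 30.40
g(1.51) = 1.19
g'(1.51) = 6.86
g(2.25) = 9.70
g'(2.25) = 16.69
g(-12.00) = -1548.00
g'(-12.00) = 405.00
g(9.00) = 783.00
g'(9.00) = 258.00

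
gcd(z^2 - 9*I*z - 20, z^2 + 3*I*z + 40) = z - 5*I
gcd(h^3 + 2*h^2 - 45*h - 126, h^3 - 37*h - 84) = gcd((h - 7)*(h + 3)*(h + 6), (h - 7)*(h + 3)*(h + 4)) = h^2 - 4*h - 21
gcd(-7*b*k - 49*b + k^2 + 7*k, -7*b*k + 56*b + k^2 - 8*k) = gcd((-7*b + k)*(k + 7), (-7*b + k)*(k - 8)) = 7*b - k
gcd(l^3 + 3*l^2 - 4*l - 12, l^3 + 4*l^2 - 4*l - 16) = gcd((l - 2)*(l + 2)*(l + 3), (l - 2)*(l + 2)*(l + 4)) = l^2 - 4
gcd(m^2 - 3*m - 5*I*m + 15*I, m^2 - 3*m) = m - 3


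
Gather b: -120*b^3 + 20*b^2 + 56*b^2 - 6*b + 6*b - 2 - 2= -120*b^3 + 76*b^2 - 4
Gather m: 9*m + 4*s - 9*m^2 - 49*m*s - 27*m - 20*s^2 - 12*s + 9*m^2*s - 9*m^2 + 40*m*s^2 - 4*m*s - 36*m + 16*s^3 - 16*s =m^2*(9*s - 18) + m*(40*s^2 - 53*s - 54) + 16*s^3 - 20*s^2 - 24*s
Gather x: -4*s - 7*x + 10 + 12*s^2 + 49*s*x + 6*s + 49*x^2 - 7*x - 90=12*s^2 + 2*s + 49*x^2 + x*(49*s - 14) - 80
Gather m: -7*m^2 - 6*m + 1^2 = -7*m^2 - 6*m + 1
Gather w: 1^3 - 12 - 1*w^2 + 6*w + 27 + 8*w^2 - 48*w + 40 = 7*w^2 - 42*w + 56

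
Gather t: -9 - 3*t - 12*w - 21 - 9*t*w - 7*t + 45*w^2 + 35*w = t*(-9*w - 10) + 45*w^2 + 23*w - 30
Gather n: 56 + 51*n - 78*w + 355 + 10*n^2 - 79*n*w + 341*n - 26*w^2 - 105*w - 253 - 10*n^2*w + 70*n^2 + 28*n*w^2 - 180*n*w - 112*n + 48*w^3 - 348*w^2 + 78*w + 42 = n^2*(80 - 10*w) + n*(28*w^2 - 259*w + 280) + 48*w^3 - 374*w^2 - 105*w + 200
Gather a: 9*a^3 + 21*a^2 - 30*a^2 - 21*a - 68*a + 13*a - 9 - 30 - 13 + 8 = 9*a^3 - 9*a^2 - 76*a - 44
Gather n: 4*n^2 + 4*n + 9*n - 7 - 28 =4*n^2 + 13*n - 35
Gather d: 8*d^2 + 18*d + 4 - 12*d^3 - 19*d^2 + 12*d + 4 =-12*d^3 - 11*d^2 + 30*d + 8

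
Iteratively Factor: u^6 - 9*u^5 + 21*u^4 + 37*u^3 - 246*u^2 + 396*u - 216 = (u - 2)*(u^5 - 7*u^4 + 7*u^3 + 51*u^2 - 144*u + 108) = (u - 2)^2*(u^4 - 5*u^3 - 3*u^2 + 45*u - 54) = (u - 3)*(u - 2)^2*(u^3 - 2*u^2 - 9*u + 18) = (u - 3)^2*(u - 2)^2*(u^2 + u - 6) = (u - 3)^2*(u - 2)^2*(u + 3)*(u - 2)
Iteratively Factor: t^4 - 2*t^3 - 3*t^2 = (t)*(t^3 - 2*t^2 - 3*t) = t*(t - 3)*(t^2 + t) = t*(t - 3)*(t + 1)*(t)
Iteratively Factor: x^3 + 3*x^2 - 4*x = (x - 1)*(x^2 + 4*x) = (x - 1)*(x + 4)*(x)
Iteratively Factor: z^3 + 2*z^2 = (z)*(z^2 + 2*z) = z*(z + 2)*(z)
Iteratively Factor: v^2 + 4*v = (v + 4)*(v)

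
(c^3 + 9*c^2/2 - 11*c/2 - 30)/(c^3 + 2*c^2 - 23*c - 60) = (c - 5/2)/(c - 5)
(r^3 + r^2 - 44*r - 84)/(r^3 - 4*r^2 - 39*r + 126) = (r + 2)/(r - 3)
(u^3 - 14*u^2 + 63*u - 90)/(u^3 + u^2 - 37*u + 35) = (u^2 - 9*u + 18)/(u^2 + 6*u - 7)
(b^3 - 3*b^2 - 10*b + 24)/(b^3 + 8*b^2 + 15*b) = (b^2 - 6*b + 8)/(b*(b + 5))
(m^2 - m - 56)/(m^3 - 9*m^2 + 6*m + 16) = (m + 7)/(m^2 - m - 2)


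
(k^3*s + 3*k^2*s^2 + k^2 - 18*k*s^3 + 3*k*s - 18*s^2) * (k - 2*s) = k^4*s + k^3*s^2 + k^3 - 24*k^2*s^3 + k^2*s + 36*k*s^4 - 24*k*s^2 + 36*s^3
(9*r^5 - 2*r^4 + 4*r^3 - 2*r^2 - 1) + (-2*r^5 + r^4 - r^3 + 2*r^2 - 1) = 7*r^5 - r^4 + 3*r^3 - 2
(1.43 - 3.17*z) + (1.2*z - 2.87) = -1.97*z - 1.44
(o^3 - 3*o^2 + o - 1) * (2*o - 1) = 2*o^4 - 7*o^3 + 5*o^2 - 3*o + 1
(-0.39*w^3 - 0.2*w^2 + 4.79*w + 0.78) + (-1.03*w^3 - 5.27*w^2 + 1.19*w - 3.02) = -1.42*w^3 - 5.47*w^2 + 5.98*w - 2.24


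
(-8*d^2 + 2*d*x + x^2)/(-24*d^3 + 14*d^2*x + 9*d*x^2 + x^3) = (-2*d + x)/(-6*d^2 + 5*d*x + x^2)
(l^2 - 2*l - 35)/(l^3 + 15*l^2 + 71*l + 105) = (l - 7)/(l^2 + 10*l + 21)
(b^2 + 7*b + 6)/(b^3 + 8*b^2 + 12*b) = (b + 1)/(b*(b + 2))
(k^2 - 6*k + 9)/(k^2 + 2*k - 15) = (k - 3)/(k + 5)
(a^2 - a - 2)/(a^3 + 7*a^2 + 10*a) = (a^2 - a - 2)/(a*(a^2 + 7*a + 10))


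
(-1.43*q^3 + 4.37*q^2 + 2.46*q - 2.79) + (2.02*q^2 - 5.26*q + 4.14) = -1.43*q^3 + 6.39*q^2 - 2.8*q + 1.35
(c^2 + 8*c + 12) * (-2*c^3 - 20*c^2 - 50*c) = -2*c^5 - 36*c^4 - 234*c^3 - 640*c^2 - 600*c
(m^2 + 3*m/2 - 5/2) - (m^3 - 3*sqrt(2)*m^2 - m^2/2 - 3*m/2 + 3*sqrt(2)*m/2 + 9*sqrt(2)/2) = -m^3 + 3*m^2/2 + 3*sqrt(2)*m^2 - 3*sqrt(2)*m/2 + 3*m - 9*sqrt(2)/2 - 5/2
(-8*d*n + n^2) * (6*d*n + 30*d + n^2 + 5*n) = -48*d^2*n^2 - 240*d^2*n - 2*d*n^3 - 10*d*n^2 + n^4 + 5*n^3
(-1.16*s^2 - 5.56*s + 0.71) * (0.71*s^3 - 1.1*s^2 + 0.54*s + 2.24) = -0.8236*s^5 - 2.6716*s^4 + 5.9937*s^3 - 6.3818*s^2 - 12.071*s + 1.5904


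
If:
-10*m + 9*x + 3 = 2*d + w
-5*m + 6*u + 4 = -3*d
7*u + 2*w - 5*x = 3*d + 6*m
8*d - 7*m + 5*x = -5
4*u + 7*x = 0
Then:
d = -5167/13111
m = 4457/13111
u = -349/1873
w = 2523/1873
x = 1396/13111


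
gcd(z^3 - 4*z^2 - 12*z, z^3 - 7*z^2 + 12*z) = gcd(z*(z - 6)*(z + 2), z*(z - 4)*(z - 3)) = z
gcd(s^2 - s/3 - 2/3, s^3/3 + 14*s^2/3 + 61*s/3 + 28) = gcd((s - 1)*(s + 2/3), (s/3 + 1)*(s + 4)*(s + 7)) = 1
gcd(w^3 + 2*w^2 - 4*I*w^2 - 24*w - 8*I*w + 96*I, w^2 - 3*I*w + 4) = w - 4*I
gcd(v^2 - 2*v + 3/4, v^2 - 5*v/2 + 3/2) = v - 3/2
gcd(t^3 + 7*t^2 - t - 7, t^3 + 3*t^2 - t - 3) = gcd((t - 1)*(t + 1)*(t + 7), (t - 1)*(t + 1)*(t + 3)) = t^2 - 1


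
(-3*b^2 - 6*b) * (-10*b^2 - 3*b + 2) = 30*b^4 + 69*b^3 + 12*b^2 - 12*b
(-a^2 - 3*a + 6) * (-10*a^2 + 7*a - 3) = 10*a^4 + 23*a^3 - 78*a^2 + 51*a - 18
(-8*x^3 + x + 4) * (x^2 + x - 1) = -8*x^5 - 8*x^4 + 9*x^3 + 5*x^2 + 3*x - 4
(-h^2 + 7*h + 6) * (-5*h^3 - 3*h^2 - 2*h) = 5*h^5 - 32*h^4 - 49*h^3 - 32*h^2 - 12*h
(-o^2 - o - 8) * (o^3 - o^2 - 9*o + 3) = -o^5 + 2*o^3 + 14*o^2 + 69*o - 24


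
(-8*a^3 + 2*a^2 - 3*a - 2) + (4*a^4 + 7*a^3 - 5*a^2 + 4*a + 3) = 4*a^4 - a^3 - 3*a^2 + a + 1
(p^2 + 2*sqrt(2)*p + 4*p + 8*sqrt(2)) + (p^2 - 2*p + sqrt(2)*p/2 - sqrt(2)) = 2*p^2 + 2*p + 5*sqrt(2)*p/2 + 7*sqrt(2)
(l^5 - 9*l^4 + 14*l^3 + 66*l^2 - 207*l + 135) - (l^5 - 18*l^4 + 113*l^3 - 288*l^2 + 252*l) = 9*l^4 - 99*l^3 + 354*l^2 - 459*l + 135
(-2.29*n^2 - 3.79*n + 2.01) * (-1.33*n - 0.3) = 3.0457*n^3 + 5.7277*n^2 - 1.5363*n - 0.603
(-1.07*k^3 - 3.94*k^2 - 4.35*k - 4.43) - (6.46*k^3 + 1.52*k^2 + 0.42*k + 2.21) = -7.53*k^3 - 5.46*k^2 - 4.77*k - 6.64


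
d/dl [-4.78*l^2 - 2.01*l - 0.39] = -9.56*l - 2.01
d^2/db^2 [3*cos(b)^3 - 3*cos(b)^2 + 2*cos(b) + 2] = -17*cos(b)/4 + 6*cos(2*b) - 27*cos(3*b)/4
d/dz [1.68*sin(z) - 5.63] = 1.68*cos(z)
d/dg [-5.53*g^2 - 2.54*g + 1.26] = -11.06*g - 2.54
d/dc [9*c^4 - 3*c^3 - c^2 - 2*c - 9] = 36*c^3 - 9*c^2 - 2*c - 2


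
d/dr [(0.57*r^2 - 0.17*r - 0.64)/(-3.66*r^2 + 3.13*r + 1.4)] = (1.1619*r^2 - 3.0888*r + 1.7652)/(13.3956*r^4 - 22.9116*r^3 - 0.4511*r^2 + 8.764*r + 1.96)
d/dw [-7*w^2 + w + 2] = 1 - 14*w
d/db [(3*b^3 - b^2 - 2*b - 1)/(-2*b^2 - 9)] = (-6*b^4 - 85*b^2 + 14*b + 18)/(4*b^4 + 36*b^2 + 81)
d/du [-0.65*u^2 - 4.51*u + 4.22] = -1.3*u - 4.51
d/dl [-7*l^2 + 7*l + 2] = 7 - 14*l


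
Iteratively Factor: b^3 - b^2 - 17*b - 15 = (b - 5)*(b^2 + 4*b + 3) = (b - 5)*(b + 3)*(b + 1)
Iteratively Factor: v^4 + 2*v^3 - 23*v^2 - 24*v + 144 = (v - 3)*(v^3 + 5*v^2 - 8*v - 48) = (v - 3)*(v + 4)*(v^2 + v - 12) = (v - 3)*(v + 4)^2*(v - 3)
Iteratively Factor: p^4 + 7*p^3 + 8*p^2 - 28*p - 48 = (p + 2)*(p^3 + 5*p^2 - 2*p - 24) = (p + 2)*(p + 4)*(p^2 + p - 6) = (p + 2)*(p + 3)*(p + 4)*(p - 2)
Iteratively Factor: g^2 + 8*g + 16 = (g + 4)*(g + 4)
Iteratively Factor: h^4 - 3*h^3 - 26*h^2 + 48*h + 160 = (h + 2)*(h^3 - 5*h^2 - 16*h + 80) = (h - 4)*(h + 2)*(h^2 - h - 20) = (h - 4)*(h + 2)*(h + 4)*(h - 5)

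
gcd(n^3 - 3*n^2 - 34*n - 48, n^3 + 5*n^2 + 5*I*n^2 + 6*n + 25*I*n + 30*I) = n^2 + 5*n + 6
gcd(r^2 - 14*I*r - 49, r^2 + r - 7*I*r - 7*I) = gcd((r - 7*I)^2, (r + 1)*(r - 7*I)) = r - 7*I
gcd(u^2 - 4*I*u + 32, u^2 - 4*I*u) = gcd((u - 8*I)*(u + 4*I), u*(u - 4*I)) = 1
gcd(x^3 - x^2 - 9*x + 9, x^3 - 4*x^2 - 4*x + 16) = 1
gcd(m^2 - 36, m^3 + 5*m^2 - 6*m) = m + 6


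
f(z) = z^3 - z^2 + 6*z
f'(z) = 3*z^2 - 2*z + 6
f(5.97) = 212.96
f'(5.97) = 100.98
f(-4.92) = -172.82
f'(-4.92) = 88.46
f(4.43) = 93.89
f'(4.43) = 56.01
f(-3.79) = -91.54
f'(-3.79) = 56.67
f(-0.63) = -4.43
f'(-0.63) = 8.45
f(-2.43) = -34.83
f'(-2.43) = 28.57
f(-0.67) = -4.77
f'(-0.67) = 8.69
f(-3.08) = -57.18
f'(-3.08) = 40.62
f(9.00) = 702.00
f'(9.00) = 231.00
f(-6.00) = -288.00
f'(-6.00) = 126.00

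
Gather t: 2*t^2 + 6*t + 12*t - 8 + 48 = 2*t^2 + 18*t + 40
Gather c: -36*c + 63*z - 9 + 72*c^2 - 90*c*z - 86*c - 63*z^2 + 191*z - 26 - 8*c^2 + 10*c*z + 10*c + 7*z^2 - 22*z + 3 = 64*c^2 + c*(-80*z - 112) - 56*z^2 + 232*z - 32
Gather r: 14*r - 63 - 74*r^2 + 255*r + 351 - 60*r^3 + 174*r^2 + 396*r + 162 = -60*r^3 + 100*r^2 + 665*r + 450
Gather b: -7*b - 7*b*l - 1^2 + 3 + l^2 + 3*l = b*(-7*l - 7) + l^2 + 3*l + 2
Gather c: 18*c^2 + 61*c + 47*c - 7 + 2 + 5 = 18*c^2 + 108*c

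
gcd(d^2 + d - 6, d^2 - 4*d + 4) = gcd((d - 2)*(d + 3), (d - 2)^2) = d - 2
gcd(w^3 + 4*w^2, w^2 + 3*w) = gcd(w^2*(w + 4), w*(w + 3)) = w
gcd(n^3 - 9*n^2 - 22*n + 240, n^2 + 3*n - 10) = n + 5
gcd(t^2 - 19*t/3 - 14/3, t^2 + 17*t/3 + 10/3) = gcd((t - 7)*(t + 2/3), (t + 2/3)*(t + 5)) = t + 2/3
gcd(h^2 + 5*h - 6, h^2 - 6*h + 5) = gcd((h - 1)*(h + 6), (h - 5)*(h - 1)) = h - 1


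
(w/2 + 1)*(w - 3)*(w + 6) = w^3/2 + 5*w^2/2 - 6*w - 18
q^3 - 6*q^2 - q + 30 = (q - 5)*(q - 3)*(q + 2)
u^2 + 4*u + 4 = (u + 2)^2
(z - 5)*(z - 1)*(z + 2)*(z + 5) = z^4 + z^3 - 27*z^2 - 25*z + 50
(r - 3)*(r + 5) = r^2 + 2*r - 15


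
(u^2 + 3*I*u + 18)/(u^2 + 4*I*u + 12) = (u - 3*I)/(u - 2*I)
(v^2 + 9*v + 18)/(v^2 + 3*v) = (v + 6)/v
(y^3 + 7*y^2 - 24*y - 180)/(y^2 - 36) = (y^2 + y - 30)/(y - 6)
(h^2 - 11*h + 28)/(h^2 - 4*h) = (h - 7)/h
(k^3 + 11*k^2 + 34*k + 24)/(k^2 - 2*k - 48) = (k^2 + 5*k + 4)/(k - 8)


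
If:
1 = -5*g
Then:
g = -1/5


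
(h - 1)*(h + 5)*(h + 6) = h^3 + 10*h^2 + 19*h - 30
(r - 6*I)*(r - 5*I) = r^2 - 11*I*r - 30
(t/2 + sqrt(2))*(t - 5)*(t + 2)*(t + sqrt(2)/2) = t^4/2 - 3*t^3/2 + 5*sqrt(2)*t^3/4 - 15*sqrt(2)*t^2/4 - 4*t^2 - 25*sqrt(2)*t/2 - 3*t - 10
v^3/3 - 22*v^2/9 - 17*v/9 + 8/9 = (v/3 + 1/3)*(v - 8)*(v - 1/3)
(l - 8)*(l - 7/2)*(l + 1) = l^3 - 21*l^2/2 + 33*l/2 + 28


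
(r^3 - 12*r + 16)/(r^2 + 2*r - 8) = r - 2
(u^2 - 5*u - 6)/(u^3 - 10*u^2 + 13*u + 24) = (u - 6)/(u^2 - 11*u + 24)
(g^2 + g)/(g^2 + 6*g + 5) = g/(g + 5)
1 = 1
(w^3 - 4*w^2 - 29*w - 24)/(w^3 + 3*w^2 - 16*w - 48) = (w^2 - 7*w - 8)/(w^2 - 16)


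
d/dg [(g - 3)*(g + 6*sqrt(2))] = 2*g - 3 + 6*sqrt(2)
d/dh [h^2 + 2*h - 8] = 2*h + 2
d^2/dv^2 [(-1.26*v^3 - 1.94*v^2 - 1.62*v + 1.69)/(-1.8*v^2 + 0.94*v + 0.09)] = (7.105427357601e-15*v^5 + 19.697472*v^3 - 30.328344*v^2 + 18.792756*v - 3.776804)/(5.832*v^6 - 9.1368*v^5 + 3.89664*v^4 + 0.0830960000000003*v^3 - 0.194832*v^2 - 0.022842*v - 0.000729)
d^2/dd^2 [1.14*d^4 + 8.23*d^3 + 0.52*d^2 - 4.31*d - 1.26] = 13.68*d^2 + 49.38*d + 1.04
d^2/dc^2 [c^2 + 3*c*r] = 2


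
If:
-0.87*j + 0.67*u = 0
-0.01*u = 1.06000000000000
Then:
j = -81.63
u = -106.00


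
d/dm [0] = 0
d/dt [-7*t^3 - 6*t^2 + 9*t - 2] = -21*t^2 - 12*t + 9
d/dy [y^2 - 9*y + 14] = 2*y - 9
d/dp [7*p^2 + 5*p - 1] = 14*p + 5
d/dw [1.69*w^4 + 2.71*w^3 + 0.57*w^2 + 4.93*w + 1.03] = 6.76*w^3 + 8.13*w^2 + 1.14*w + 4.93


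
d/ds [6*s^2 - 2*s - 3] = 12*s - 2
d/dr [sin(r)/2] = cos(r)/2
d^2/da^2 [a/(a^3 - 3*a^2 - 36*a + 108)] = 6*(3*a*(-a^2 + 2*a + 12)^2 + (-a^2 - a*(a - 1) + 2*a + 12)*(a^3 - 3*a^2 - 36*a + 108))/(a^3 - 3*a^2 - 36*a + 108)^3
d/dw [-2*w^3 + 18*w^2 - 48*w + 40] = -6*w^2 + 36*w - 48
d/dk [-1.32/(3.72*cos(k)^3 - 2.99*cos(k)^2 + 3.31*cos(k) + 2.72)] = (-14.7312*cos(k)^2 + 7.8936*cos(k) - 4.3692)*sin(k)/(3.72*cos(k)^3 - 2.99*cos(k)^2 + 3.31*cos(k) + 2.72)^2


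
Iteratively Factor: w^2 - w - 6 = (w + 2)*(w - 3)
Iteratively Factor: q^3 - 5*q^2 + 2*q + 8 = (q + 1)*(q^2 - 6*q + 8) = (q - 2)*(q + 1)*(q - 4)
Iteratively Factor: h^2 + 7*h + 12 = (h + 3)*(h + 4)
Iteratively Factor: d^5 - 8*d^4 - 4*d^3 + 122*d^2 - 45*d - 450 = (d - 5)*(d^4 - 3*d^3 - 19*d^2 + 27*d + 90) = (d - 5)*(d - 3)*(d^3 - 19*d - 30) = (d - 5)^2*(d - 3)*(d^2 + 5*d + 6) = (d - 5)^2*(d - 3)*(d + 3)*(d + 2)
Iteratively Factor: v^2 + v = (v + 1)*(v)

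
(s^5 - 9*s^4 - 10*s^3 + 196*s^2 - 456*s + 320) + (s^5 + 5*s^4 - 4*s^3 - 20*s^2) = 2*s^5 - 4*s^4 - 14*s^3 + 176*s^2 - 456*s + 320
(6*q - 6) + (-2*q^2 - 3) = -2*q^2 + 6*q - 9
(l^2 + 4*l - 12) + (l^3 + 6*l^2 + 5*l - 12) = l^3 + 7*l^2 + 9*l - 24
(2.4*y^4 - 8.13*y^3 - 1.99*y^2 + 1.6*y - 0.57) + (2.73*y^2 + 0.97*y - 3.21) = 2.4*y^4 - 8.13*y^3 + 0.74*y^2 + 2.57*y - 3.78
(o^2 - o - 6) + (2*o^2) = 3*o^2 - o - 6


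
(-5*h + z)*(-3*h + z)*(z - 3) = 15*h^2*z - 45*h^2 - 8*h*z^2 + 24*h*z + z^3 - 3*z^2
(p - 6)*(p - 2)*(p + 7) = p^3 - p^2 - 44*p + 84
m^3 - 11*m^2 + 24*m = m*(m - 8)*(m - 3)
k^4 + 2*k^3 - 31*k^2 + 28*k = k*(k - 4)*(k - 1)*(k + 7)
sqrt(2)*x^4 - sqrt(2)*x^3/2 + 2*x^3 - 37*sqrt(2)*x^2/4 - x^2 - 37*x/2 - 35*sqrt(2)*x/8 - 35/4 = (x - 7/2)*(x + 5/2)*(x + sqrt(2))*(sqrt(2)*x + sqrt(2)/2)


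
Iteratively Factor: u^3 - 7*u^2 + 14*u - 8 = (u - 1)*(u^2 - 6*u + 8) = (u - 4)*(u - 1)*(u - 2)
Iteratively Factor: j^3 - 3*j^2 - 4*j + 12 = (j - 2)*(j^2 - j - 6) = (j - 3)*(j - 2)*(j + 2)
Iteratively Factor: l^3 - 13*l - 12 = (l + 1)*(l^2 - l - 12) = (l - 4)*(l + 1)*(l + 3)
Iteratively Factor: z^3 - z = (z - 1)*(z^2 + z) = (z - 1)*(z + 1)*(z)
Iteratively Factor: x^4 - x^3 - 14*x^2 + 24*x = (x)*(x^3 - x^2 - 14*x + 24) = x*(x - 3)*(x^2 + 2*x - 8) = x*(x - 3)*(x - 2)*(x + 4)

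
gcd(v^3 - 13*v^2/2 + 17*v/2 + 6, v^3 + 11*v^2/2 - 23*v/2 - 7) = v + 1/2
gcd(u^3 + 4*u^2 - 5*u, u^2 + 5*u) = u^2 + 5*u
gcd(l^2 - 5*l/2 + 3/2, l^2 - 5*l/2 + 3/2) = l^2 - 5*l/2 + 3/2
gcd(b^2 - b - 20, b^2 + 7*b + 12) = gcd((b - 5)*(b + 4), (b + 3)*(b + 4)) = b + 4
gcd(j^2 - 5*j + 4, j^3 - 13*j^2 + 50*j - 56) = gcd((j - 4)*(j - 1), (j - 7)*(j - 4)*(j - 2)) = j - 4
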